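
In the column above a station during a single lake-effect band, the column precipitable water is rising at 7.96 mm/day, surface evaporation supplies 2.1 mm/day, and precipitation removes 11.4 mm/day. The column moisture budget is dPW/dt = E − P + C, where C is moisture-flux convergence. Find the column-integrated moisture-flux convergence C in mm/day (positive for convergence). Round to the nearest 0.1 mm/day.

dPW/dt = +7.96 mm/day.
C = dPW/dt − E + P = (+7.96) − 2.1 + 11.4 = 17.3 mm/day.

C ≈ 17.3 mm/day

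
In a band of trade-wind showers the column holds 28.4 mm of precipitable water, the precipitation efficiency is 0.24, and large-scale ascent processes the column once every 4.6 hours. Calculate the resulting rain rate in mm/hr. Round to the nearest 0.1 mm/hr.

R ≈ 1.5 mm/hr

Each overturning extracts ε × PW = 0.24 × 28.4 = 6.816 mm.
Rate = ε·PW / τ = 6.816 / 4.6 h = 1.5 mm/hr.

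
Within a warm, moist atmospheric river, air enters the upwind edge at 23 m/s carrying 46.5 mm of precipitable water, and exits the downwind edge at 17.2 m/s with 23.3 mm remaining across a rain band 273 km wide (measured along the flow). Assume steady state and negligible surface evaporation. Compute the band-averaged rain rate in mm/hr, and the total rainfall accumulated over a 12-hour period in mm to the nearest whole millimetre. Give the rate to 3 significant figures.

Column moisture flux per unit crosswind length is F = V × PW.
Inflow: F_in = 23 × 46.5 = 1069.5 mm·m/s
Outflow: F_out = 17.2 × 23.3 = 400.76 mm·m/s
Steady-state rate R = (F_in − F_out)/L = (1069.5 − 400.76) / 273000 m = 2.450e-03 mm/s.
R = 2.450e-03 × 3600 = 8.82 mm/hr.
Over 12 h: total = 8.82 × 12 = 105.84 ≈ 106 mm.

R ≈ 8.82 mm/hr; total ≈ 106 mm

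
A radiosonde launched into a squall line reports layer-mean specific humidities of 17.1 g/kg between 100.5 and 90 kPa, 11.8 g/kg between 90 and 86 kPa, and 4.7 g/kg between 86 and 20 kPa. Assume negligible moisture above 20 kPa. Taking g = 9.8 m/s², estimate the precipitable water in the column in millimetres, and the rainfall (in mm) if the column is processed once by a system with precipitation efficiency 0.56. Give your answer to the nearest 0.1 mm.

PW ≈ 54.8 mm; rainfall ≈ 30.7 mm

Precipitable water is the column-integrated vapour mass per unit area: PW = (1/g) Σ q̄ Δp, with q in kg/kg and Δp in Pa (1 kg/m² of water = 1 mm).
Layer 100.5–90 kPa: Δp = 105 hPa = 10500 Pa, q̄ = 0.0171 kg/kg → 0.0171 × 10500 / 9.8 = 18.32 mm
Layer 90–86 kPa: Δp = 40 hPa = 4000 Pa, q̄ = 0.0118 kg/kg → 0.0118 × 4000 / 9.8 = 4.82 mm
Layer 86–20 kPa: Δp = 660 hPa = 66000 Pa, q̄ = 0.0047 kg/kg → 0.0047 × 66000 / 9.8 = 31.65 mm
PW = 18.32 + 4.82 + 31.65 = 54.79 ≈ 54.8 mm.
Rainfall = ε × PW = 0.56 × 54.8 = 30.7 mm.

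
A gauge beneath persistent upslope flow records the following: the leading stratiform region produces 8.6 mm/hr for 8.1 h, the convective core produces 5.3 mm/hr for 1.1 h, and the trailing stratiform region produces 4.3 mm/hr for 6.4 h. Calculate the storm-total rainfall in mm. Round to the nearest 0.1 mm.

total ≈ 103.0 mm

Total = Σ Rᵢ Δtᵢ = 8.6 × 8.1 + 5.3 × 1.1 + 4.3 × 6.4
      = 69.66 + 5.83 + 27.52 = 103.0 mm.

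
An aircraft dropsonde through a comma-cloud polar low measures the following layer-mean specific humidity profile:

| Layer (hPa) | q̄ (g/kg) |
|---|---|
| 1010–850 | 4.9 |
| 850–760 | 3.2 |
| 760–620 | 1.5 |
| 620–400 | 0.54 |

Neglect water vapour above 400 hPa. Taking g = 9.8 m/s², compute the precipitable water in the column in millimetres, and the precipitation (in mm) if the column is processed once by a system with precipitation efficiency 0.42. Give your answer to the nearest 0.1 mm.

Precipitable water is the column-integrated vapour mass per unit area: PW = (1/g) Σ q̄ Δp, with q in kg/kg and Δp in Pa (1 kg/m² of water = 1 mm).
Layer 1010–850 hPa: Δp = 160 hPa = 16000 Pa, q̄ = 0.0049 kg/kg → 0.0049 × 16000 / 9.8 = 8.00 mm
Layer 850–760 hPa: Δp = 90 hPa = 9000 Pa, q̄ = 0.0032 kg/kg → 0.0032 × 9000 / 9.8 = 2.94 mm
Layer 760–620 hPa: Δp = 140 hPa = 14000 Pa, q̄ = 0.0015 kg/kg → 0.0015 × 14000 / 9.8 = 2.14 mm
Layer 620–400 hPa: Δp = 220 hPa = 22000 Pa, q̄ = 0.00054 kg/kg → 0.00054 × 22000 / 9.8 = 1.21 mm
PW = 8.00 + 2.94 + 2.14 + 1.21 = 14.29 ≈ 14.3 mm.
Precipitation = ε × PW = 0.42 × 14.3 = 6.0 mm.

PW ≈ 14.3 mm; precipitation ≈ 6.0 mm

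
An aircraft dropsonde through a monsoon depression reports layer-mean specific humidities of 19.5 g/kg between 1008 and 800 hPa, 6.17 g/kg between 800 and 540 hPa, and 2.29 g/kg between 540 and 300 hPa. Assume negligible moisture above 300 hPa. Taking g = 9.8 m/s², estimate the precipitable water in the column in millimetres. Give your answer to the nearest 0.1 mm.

Precipitable water is the column-integrated vapour mass per unit area: PW = (1/g) Σ q̄ Δp, with q in kg/kg and Δp in Pa (1 kg/m² of water = 1 mm).
Layer 1008–800 hPa: Δp = 208 hPa = 20800 Pa, q̄ = 0.0195 kg/kg → 0.0195 × 20800 / 9.8 = 41.39 mm
Layer 800–540 hPa: Δp = 260 hPa = 26000 Pa, q̄ = 0.00617 kg/kg → 0.00617 × 26000 / 9.8 = 16.37 mm
Layer 540–300 hPa: Δp = 240 hPa = 24000 Pa, q̄ = 0.00229 kg/kg → 0.00229 × 24000 / 9.8 = 5.61 mm
PW = 41.39 + 16.37 + 5.61 = 63.37 ≈ 63.4 mm.

PW ≈ 63.4 mm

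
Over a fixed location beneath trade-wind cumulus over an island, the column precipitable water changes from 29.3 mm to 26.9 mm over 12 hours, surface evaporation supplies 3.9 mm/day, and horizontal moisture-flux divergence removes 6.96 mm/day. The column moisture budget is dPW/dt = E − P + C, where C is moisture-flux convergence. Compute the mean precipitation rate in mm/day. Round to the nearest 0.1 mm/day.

dPW/dt = (26.9 − 29.3) mm / (12/24 day) = -4.800 mm/day.
P = E + C − dPW/dt = 3.9 + (-6.96) − (-4.800) = 1.7 mm/day.

P ≈ 1.7 mm/day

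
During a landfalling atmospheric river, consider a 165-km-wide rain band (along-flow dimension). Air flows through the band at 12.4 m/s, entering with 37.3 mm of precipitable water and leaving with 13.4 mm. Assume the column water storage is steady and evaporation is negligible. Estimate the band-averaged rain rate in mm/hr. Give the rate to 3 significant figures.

Column moisture flux per unit crosswind length is F = V × PW.
Inflow: F_in = 12.4 × 37.3 = 462.52 mm·m/s
Outflow: F_out = 12.4 × 13.4 = 166.16 mm·m/s
Steady-state rate R = (F_in − F_out)/L = (462.52 − 166.16) / 165000 m = 1.796e-03 mm/s.
R = 1.796e-03 × 3600 = 6.47 mm/hr.

R ≈ 6.47 mm/hr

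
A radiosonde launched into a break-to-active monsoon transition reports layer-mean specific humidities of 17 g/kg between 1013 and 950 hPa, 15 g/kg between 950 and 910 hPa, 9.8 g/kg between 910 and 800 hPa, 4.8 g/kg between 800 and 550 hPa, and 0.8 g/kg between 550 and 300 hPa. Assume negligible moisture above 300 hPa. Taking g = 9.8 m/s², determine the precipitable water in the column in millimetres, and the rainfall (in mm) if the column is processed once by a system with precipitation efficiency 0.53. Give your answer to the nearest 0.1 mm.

Precipitable water is the column-integrated vapour mass per unit area: PW = (1/g) Σ q̄ Δp, with q in kg/kg and Δp in Pa (1 kg/m² of water = 1 mm).
Layer 1013–950 hPa: Δp = 63 hPa = 6300 Pa, q̄ = 0.017 kg/kg → 0.017 × 6300 / 9.8 = 10.93 mm
Layer 950–910 hPa: Δp = 40 hPa = 4000 Pa, q̄ = 0.015 kg/kg → 0.015 × 4000 / 9.8 = 6.12 mm
Layer 910–800 hPa: Δp = 110 hPa = 11000 Pa, q̄ = 0.0098 kg/kg → 0.0098 × 11000 / 9.8 = 11.00 mm
Layer 800–550 hPa: Δp = 250 hPa = 25000 Pa, q̄ = 0.0048 kg/kg → 0.0048 × 25000 / 9.8 = 12.24 mm
Layer 550–300 hPa: Δp = 250 hPa = 25000 Pa, q̄ = 0.0008 kg/kg → 0.0008 × 25000 / 9.8 = 2.04 mm
PW = 10.93 + 6.12 + 11.00 + 12.24 + 2.04 = 42.33 ≈ 42.3 mm.
Rainfall = ε × PW = 0.53 × 42.3 = 22.4 mm.

PW ≈ 42.3 mm; rainfall ≈ 22.4 mm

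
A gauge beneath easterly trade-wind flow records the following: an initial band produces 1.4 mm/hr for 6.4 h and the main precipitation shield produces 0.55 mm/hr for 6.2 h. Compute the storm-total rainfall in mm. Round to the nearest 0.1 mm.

Total = Σ Rᵢ Δtᵢ = 1.4 × 6.4 + 0.55 × 6.2
      = 8.96 + 3.41 = 12.4 mm.

total ≈ 12.4 mm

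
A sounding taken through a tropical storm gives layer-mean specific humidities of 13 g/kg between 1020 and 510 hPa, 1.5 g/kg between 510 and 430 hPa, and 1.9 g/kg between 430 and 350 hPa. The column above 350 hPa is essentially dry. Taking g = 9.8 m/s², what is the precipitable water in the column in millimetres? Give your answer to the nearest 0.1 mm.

Precipitable water is the column-integrated vapour mass per unit area: PW = (1/g) Σ q̄ Δp, with q in kg/kg and Δp in Pa (1 kg/m² of water = 1 mm).
Layer 1020–510 hPa: Δp = 510 hPa = 51000 Pa, q̄ = 0.013 kg/kg → 0.013 × 51000 / 9.8 = 67.65 mm
Layer 510–430 hPa: Δp = 80 hPa = 8000 Pa, q̄ = 0.0015 kg/kg → 0.0015 × 8000 / 9.8 = 1.22 mm
Layer 430–350 hPa: Δp = 80 hPa = 8000 Pa, q̄ = 0.0019 kg/kg → 0.0019 × 8000 / 9.8 = 1.55 mm
PW = 67.65 + 1.22 + 1.55 = 70.42 ≈ 70.4 mm.

PW ≈ 70.4 mm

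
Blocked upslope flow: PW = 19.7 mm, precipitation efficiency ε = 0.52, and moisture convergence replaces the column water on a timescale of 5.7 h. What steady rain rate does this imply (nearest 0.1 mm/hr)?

Each overturning extracts ε × PW = 0.52 × 19.7 = 10.244 mm.
Rate = ε·PW / τ = 10.244 / 5.7 h = 1.8 mm/hr.

R ≈ 1.8 mm/hr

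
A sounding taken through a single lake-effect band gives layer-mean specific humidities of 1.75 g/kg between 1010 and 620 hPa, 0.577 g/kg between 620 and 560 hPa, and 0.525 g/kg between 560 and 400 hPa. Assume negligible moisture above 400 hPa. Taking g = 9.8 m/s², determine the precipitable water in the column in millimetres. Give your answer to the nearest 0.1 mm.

PW ≈ 8.2 mm

Precipitable water is the column-integrated vapour mass per unit area: PW = (1/g) Σ q̄ Δp, with q in kg/kg and Δp in Pa (1 kg/m² of water = 1 mm).
Layer 1010–620 hPa: Δp = 390 hPa = 39000 Pa, q̄ = 0.00175 kg/kg → 0.00175 × 39000 / 9.8 = 6.96 mm
Layer 620–560 hPa: Δp = 60 hPa = 6000 Pa, q̄ = 0.000577 kg/kg → 0.000577 × 6000 / 9.8 = 0.35 mm
Layer 560–400 hPa: Δp = 160 hPa = 16000 Pa, q̄ = 0.000525 kg/kg → 0.000525 × 16000 / 9.8 = 0.86 mm
PW = 6.96 + 0.35 + 0.86 = 8.17 ≈ 8.2 mm.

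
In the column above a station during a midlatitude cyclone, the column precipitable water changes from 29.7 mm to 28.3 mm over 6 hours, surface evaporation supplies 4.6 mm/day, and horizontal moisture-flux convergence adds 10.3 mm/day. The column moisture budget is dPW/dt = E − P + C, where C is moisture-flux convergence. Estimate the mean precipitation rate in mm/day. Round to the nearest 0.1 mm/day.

P ≈ 20.5 mm/day

dPW/dt = (28.3 − 29.7) mm / (6/24 day) = -5.600 mm/day.
P = E + C − dPW/dt = 4.6 + (10.3) − (-5.600) = 20.5 mm/day.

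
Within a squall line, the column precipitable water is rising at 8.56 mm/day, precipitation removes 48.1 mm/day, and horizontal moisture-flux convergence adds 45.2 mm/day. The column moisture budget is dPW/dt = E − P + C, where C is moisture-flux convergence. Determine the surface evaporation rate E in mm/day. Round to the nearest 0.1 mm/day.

dPW/dt = +8.56 mm/day.
E = dPW/dt + P − C = (+8.56) + 48.1 − (45.2) = 11.5 mm/day.

E ≈ 11.5 mm/day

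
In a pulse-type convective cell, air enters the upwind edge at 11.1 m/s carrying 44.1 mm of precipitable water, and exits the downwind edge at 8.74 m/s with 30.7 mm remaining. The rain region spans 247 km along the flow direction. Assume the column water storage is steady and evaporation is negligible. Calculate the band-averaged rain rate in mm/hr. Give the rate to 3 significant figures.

R ≈ 3.22 mm/hr

Column moisture flux per unit crosswind length is F = V × PW.
Inflow: F_in = 11.1 × 44.1 = 489.51 mm·m/s
Outflow: F_out = 8.74 × 30.7 = 268.318 mm·m/s
Steady-state rate R = (F_in − F_out)/L = (489.51 − 268.318) / 247000 m = 8.955e-04 mm/s.
R = 8.955e-04 × 3600 = 3.22 mm/hr.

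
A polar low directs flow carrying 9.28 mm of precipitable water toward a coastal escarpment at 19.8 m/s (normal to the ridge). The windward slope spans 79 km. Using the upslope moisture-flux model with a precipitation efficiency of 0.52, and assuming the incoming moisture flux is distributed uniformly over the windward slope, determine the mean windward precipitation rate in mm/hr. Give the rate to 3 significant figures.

R ≈ 4.35 mm/hr

Incoming column moisture flux per unit ridge length: F = V × PW = 19.8 × 9.28 = 183.744 mm·m/s.
Spread over the 79 km slope with efficiency ε = 0.52: R = ε·F/W = 0.52 × 183.744 / 79000 m = 1.209e-03 mm/s.
R = 1.209e-03 × 3600 = 4.35 mm/hr.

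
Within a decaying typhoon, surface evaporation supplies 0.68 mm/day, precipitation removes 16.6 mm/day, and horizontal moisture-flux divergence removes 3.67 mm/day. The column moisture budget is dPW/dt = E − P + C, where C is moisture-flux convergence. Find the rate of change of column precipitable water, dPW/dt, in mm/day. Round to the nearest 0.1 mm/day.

dPW/dt = E − P + C = 0.68 − 16.6 + (-3.67) = -19.6 mm/day.

dPW/dt ≈ -19.6 mm/day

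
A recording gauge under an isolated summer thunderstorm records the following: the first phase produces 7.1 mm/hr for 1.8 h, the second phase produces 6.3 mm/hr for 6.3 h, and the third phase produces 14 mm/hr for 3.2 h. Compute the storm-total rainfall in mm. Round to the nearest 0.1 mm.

Total = Σ Rᵢ Δtᵢ = 7.1 × 1.8 + 6.3 × 6.3 + 14 × 3.2
      = 12.78 + 39.69 + 44.8 = 97.3 mm.

total ≈ 97.3 mm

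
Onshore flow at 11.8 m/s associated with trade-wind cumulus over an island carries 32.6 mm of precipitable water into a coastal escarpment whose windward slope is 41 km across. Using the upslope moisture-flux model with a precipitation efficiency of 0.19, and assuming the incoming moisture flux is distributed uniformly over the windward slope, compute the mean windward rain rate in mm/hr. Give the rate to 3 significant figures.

R ≈ 6.42 mm/hr

Incoming column moisture flux per unit ridge length: F = V × PW = 11.8 × 32.6 = 384.68 mm·m/s.
Spread over the 41 km slope with efficiency ε = 0.19: R = ε·F/W = 0.19 × 384.68 / 41000 m = 1.783e-03 mm/s.
R = 1.783e-03 × 3600 = 6.42 mm/hr.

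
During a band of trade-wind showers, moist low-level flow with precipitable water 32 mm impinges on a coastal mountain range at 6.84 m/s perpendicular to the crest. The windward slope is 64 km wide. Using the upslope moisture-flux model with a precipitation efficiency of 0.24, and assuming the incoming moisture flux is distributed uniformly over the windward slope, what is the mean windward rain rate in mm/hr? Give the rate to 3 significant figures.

R ≈ 2.95 mm/hr

Incoming column moisture flux per unit ridge length: F = V × PW = 6.84 × 32 = 218.88 mm·m/s.
Spread over the 64 km slope with efficiency ε = 0.24: R = ε·F/W = 0.24 × 218.88 / 64000 m = 8.208e-04 mm/s.
R = 8.208e-04 × 3600 = 2.95 mm/hr.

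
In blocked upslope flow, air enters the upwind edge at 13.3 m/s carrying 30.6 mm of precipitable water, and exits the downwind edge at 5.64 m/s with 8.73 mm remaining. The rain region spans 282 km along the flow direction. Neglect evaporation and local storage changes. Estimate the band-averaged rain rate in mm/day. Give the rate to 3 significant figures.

R ≈ 110 mm/day

Column moisture flux per unit crosswind length is F = V × PW.
Inflow: F_in = 13.3 × 30.6 = 406.98 mm·m/s
Outflow: F_out = 5.64 × 8.73 = 49.2372 mm·m/s
Steady-state rate R = (F_in − F_out)/L = (406.98 − 49.2372) / 282000 m = 1.269e-03 mm/s.
R = 1.269e-03 × 3600 × 24 = 110 mm/day.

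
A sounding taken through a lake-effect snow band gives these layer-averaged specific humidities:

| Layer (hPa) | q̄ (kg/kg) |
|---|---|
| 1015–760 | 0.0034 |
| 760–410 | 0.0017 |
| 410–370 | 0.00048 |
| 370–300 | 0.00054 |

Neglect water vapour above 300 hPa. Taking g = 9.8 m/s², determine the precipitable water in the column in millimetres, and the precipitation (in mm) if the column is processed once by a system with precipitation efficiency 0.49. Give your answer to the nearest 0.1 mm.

Precipitable water is the column-integrated vapour mass per unit area: PW = (1/g) Σ q̄ Δp, with q in kg/kg and Δp in Pa (1 kg/m² of water = 1 mm).
Layer 1015–760 hPa: Δp = 255 hPa = 25500 Pa, q̄ = 0.0034 kg/kg → 0.0034 × 25500 / 9.8 = 8.85 mm
Layer 760–410 hPa: Δp = 350 hPa = 35000 Pa, q̄ = 0.0017 kg/kg → 0.0017 × 35000 / 9.8 = 6.07 mm
Layer 410–370 hPa: Δp = 40 hPa = 4000 Pa, q̄ = 0.00048 kg/kg → 0.00048 × 4000 / 9.8 = 0.20 mm
Layer 370–300 hPa: Δp = 70 hPa = 7000 Pa, q̄ = 0.00054 kg/kg → 0.00054 × 7000 / 9.8 = 0.39 mm
PW = 8.85 + 6.07 + 0.20 + 0.39 = 15.51 ≈ 15.5 mm.
Precipitation = ε × PW = 0.49 × 15.5 = 7.6 mm.

PW ≈ 15.5 mm; precipitation ≈ 7.6 mm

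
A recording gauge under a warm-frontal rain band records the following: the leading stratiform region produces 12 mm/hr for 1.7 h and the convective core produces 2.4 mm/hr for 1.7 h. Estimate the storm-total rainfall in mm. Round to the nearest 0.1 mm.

total ≈ 24.5 mm

Total = Σ Rᵢ Δtᵢ = 12 × 1.7 + 2.4 × 1.7
      = 20.4 + 4.08 = 24.5 mm.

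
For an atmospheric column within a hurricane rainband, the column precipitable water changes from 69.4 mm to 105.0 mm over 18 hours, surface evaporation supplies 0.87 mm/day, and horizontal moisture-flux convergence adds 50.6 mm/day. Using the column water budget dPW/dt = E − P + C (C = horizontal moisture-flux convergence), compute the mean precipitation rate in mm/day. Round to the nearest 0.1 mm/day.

P ≈ 4.0 mm/day

dPW/dt = (105.0 − 69.4) mm / (18/24 day) = +47.467 mm/day.
P = E + C − dPW/dt = 0.87 + (50.6) − (+47.467) = 4.0 mm/day.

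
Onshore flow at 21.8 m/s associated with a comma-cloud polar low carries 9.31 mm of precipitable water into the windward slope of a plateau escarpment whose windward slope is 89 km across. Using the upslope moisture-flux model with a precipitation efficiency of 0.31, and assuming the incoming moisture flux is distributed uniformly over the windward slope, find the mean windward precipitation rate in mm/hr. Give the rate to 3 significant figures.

Incoming column moisture flux per unit ridge length: F = V × PW = 21.8 × 9.31 = 202.958 mm·m/s.
Spread over the 89 km slope with efficiency ε = 0.31: R = ε·F/W = 0.31 × 202.958 / 89000 m = 7.069e-04 mm/s.
R = 7.069e-04 × 3600 = 2.54 mm/hr.

R ≈ 2.54 mm/hr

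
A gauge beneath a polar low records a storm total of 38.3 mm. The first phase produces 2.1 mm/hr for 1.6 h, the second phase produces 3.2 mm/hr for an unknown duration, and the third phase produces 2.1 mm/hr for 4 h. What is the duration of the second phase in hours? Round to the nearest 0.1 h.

duration ≈ 8.3 h

Known phases: 2.1 × 1.6 + 2.1 × 4 = 3.36 + 8.4 = 11.76 mm.
Remaining depth = 38.3 − 11.76 = 26.54 mm.
Duration = 26.54 / 3.2 = 8.3 h.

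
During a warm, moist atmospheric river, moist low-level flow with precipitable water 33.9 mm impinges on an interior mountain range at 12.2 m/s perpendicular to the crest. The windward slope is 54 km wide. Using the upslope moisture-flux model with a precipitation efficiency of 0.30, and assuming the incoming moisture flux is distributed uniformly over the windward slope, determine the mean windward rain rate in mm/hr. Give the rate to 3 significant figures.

Incoming column moisture flux per unit ridge length: F = V × PW = 12.2 × 33.9 = 413.58 mm·m/s.
Spread over the 54 km slope with efficiency ε = 0.30: R = ε·F/W = 0.30 × 413.58 / 54000 m = 2.298e-03 mm/s.
R = 2.298e-03 × 3600 = 8.27 mm/hr.

R ≈ 8.27 mm/hr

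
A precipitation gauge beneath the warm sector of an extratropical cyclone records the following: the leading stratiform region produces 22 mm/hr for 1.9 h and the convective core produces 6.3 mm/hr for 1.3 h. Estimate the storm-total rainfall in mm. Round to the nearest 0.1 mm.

Total = Σ Rᵢ Δtᵢ = 22 × 1.9 + 6.3 × 1.3
      = 41.8 + 8.19 = 50.0 mm.

total ≈ 50.0 mm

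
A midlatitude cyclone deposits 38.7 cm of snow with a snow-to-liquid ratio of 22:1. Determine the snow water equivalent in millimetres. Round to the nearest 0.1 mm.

SWE = snow depth / ratio = 38.7 cm / 22 = 1.759 cm = 17.6 mm.

SWE ≈ 17.6 mm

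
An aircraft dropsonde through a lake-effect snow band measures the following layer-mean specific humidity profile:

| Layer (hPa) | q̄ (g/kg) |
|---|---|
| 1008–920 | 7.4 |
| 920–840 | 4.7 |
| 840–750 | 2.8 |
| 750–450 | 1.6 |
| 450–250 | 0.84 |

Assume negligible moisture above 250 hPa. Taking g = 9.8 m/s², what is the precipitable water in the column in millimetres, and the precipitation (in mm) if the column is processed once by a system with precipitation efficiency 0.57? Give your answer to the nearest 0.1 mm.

PW ≈ 19.7 mm; precipitation ≈ 11.2 mm

Precipitable water is the column-integrated vapour mass per unit area: PW = (1/g) Σ q̄ Δp, with q in kg/kg and Δp in Pa (1 kg/m² of water = 1 mm).
Layer 1008–920 hPa: Δp = 88 hPa = 8800 Pa, q̄ = 0.0074 kg/kg → 0.0074 × 8800 / 9.8 = 6.64 mm
Layer 920–840 hPa: Δp = 80 hPa = 8000 Pa, q̄ = 0.0047 kg/kg → 0.0047 × 8000 / 9.8 = 3.84 mm
Layer 840–750 hPa: Δp = 90 hPa = 9000 Pa, q̄ = 0.0028 kg/kg → 0.0028 × 9000 / 9.8 = 2.57 mm
Layer 750–450 hPa: Δp = 300 hPa = 30000 Pa, q̄ = 0.0016 kg/kg → 0.0016 × 30000 / 9.8 = 4.90 mm
Layer 450–250 hPa: Δp = 200 hPa = 20000 Pa, q̄ = 0.00084 kg/kg → 0.00084 × 20000 / 9.8 = 1.71 mm
PW = 6.64 + 3.84 + 2.57 + 4.90 + 1.71 = 19.66 ≈ 19.7 mm.
Precipitation = ε × PW = 0.57 × 19.7 = 11.2 mm.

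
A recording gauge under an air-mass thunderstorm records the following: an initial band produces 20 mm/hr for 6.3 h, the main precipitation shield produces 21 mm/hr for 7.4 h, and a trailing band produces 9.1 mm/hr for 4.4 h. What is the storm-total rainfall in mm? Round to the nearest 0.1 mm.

total ≈ 321.4 mm

Total = Σ Rᵢ Δtᵢ = 20 × 6.3 + 21 × 7.4 + 9.1 × 4.4
      = 126 + 155.4 + 40.04 = 321.4 mm.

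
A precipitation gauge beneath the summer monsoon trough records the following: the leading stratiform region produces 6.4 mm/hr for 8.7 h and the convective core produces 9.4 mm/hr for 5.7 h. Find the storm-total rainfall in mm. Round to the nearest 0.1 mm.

Total = Σ Rᵢ Δtᵢ = 6.4 × 8.7 + 9.4 × 5.7
      = 55.68 + 53.58 = 109.3 mm.

total ≈ 109.3 mm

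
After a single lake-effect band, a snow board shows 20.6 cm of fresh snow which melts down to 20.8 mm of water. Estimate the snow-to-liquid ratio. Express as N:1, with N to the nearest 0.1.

Ratio = snow depth / SWE = 206 mm / 20.8 mm = 9.9, i.e. 9.9:1.

ratio ≈ 9.9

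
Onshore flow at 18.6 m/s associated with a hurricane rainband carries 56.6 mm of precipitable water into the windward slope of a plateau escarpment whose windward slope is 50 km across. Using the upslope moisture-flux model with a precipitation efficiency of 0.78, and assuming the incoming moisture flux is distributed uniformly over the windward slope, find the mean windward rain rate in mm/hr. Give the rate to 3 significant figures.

Incoming column moisture flux per unit ridge length: F = V × PW = 18.6 × 56.6 = 1052.76 mm·m/s.
Spread over the 50 km slope with efficiency ε = 0.78: R = ε·F/W = 0.78 × 1052.76 / 50000 m = 1.642e-02 mm/s.
R = 1.642e-02 × 3600 = 59.1 mm/hr.

R ≈ 59.1 mm/hr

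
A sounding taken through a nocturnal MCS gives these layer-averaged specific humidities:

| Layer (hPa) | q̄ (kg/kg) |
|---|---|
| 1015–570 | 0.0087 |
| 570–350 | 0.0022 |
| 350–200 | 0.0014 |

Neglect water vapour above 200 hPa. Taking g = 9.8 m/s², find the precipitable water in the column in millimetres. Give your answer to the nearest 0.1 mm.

PW ≈ 46.6 mm

Precipitable water is the column-integrated vapour mass per unit area: PW = (1/g) Σ q̄ Δp, with q in kg/kg and Δp in Pa (1 kg/m² of water = 1 mm).
Layer 1015–570 hPa: Δp = 445 hPa = 44500 Pa, q̄ = 0.0087 kg/kg → 0.0087 × 44500 / 9.8 = 39.51 mm
Layer 570–350 hPa: Δp = 220 hPa = 22000 Pa, q̄ = 0.0022 kg/kg → 0.0022 × 22000 / 9.8 = 4.94 mm
Layer 350–200 hPa: Δp = 150 hPa = 15000 Pa, q̄ = 0.0014 kg/kg → 0.0014 × 15000 / 9.8 = 2.14 mm
PW = 39.51 + 4.94 + 2.14 = 46.59 ≈ 46.6 mm.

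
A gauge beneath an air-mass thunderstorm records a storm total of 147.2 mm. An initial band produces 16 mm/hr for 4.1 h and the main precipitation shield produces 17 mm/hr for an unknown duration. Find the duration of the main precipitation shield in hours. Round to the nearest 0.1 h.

Known phases: 16 × 4.1 = 65.6 mm.
Remaining depth = 147.2 − 65.6 = 81.6 mm.
Duration = 81.6 / 17 = 4.8 h.

duration ≈ 4.8 h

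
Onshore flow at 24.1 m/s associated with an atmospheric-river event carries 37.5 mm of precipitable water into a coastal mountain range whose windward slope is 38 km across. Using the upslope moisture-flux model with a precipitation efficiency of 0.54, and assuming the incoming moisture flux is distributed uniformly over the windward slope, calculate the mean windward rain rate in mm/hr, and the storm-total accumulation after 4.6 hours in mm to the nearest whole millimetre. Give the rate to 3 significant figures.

Incoming column moisture flux per unit ridge length: F = V × PW = 24.1 × 37.5 = 903.75 mm·m/s.
Spread over the 38 km slope with efficiency ε = 0.54: R = ε·F/W = 0.54 × 903.75 / 38000 m = 1.284e-02 mm/s.
R = 1.284e-02 × 3600 = 46.2 mm/hr.
Over 4.6 h: total = 46.2 × 4.6 = 212.52 ≈ 213 mm.

R ≈ 46.2 mm/hr; total ≈ 213 mm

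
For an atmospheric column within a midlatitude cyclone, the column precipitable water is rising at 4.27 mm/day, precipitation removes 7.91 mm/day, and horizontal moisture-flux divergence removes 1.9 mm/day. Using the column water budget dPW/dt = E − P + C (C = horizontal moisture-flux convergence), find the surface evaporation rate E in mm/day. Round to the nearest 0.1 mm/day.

E ≈ 14.1 mm/day

dPW/dt = +4.27 mm/day.
E = dPW/dt + P − C = (+4.27) + 7.91 − (-1.9) = 14.1 mm/day.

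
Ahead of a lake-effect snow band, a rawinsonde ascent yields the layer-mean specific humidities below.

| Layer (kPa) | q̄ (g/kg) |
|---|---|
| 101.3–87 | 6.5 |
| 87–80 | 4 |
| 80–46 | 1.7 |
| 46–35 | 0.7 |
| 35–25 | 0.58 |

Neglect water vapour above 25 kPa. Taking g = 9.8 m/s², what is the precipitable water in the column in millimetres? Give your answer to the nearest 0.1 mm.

PW ≈ 19.6 mm

Precipitable water is the column-integrated vapour mass per unit area: PW = (1/g) Σ q̄ Δp, with q in kg/kg and Δp in Pa (1 kg/m² of water = 1 mm).
Layer 101.3–87 kPa: Δp = 143 hPa = 14300 Pa, q̄ = 0.0065 kg/kg → 0.0065 × 14300 / 9.8 = 9.48 mm
Layer 87–80 kPa: Δp = 70 hPa = 7000 Pa, q̄ = 0.004 kg/kg → 0.004 × 7000 / 9.8 = 2.86 mm
Layer 80–46 kPa: Δp = 340 hPa = 34000 Pa, q̄ = 0.0017 kg/kg → 0.0017 × 34000 / 9.8 = 5.90 mm
Layer 46–35 kPa: Δp = 110 hPa = 11000 Pa, q̄ = 0.0007 kg/kg → 0.0007 × 11000 / 9.8 = 0.79 mm
Layer 35–25 kPa: Δp = 100 hPa = 10000 Pa, q̄ = 0.00058 kg/kg → 0.00058 × 10000 / 9.8 = 0.59 mm
PW = 9.48 + 2.86 + 5.90 + 0.79 + 0.59 = 19.62 ≈ 19.6 mm.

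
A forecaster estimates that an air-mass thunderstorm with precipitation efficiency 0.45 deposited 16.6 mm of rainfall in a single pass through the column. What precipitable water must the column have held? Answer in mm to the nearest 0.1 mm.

PW ≈ 36.9 mm

PW = rainfall / ε = 16.6 / 0.45 = 36.9 mm.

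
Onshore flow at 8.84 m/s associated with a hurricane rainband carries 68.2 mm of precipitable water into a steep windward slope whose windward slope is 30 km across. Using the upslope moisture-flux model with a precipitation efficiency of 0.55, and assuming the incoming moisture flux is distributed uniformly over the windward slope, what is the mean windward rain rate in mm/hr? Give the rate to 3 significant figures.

Incoming column moisture flux per unit ridge length: F = V × PW = 8.84 × 68.2 = 602.888 mm·m/s.
Spread over the 30 km slope with efficiency ε = 0.55: R = ε·F/W = 0.55 × 602.888 / 30000 m = 1.105e-02 mm/s.
R = 1.105e-02 × 3600 = 39.8 mm/hr.

R ≈ 39.8 mm/hr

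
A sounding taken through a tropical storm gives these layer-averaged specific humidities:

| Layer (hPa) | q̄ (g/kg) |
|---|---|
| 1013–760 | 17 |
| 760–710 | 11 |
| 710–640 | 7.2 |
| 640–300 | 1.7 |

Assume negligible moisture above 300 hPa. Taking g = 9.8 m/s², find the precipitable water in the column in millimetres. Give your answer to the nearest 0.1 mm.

PW ≈ 60.5 mm

Precipitable water is the column-integrated vapour mass per unit area: PW = (1/g) Σ q̄ Δp, with q in kg/kg and Δp in Pa (1 kg/m² of water = 1 mm).
Layer 1013–760 hPa: Δp = 253 hPa = 25300 Pa, q̄ = 0.017 kg/kg → 0.017 × 25300 / 9.8 = 43.89 mm
Layer 760–710 hPa: Δp = 50 hPa = 5000 Pa, q̄ = 0.011 kg/kg → 0.011 × 5000 / 9.8 = 5.61 mm
Layer 710–640 hPa: Δp = 70 hPa = 7000 Pa, q̄ = 0.0072 kg/kg → 0.0072 × 7000 / 9.8 = 5.14 mm
Layer 640–300 hPa: Δp = 340 hPa = 34000 Pa, q̄ = 0.0017 kg/kg → 0.0017 × 34000 / 9.8 = 5.90 mm
PW = 43.89 + 5.61 + 5.14 + 5.90 = 60.54 ≈ 60.5 mm.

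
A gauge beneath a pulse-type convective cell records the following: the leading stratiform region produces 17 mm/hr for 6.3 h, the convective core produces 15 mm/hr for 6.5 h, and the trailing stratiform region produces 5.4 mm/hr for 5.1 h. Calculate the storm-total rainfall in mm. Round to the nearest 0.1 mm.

total ≈ 232.1 mm

Total = Σ Rᵢ Δtᵢ = 17 × 6.3 + 15 × 6.5 + 5.4 × 5.1
      = 107.1 + 97.5 + 27.54 = 232.1 mm.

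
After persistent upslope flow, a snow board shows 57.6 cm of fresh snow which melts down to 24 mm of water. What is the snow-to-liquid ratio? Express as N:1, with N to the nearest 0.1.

Ratio = snow depth / SWE = 576 mm / 24 mm = 24.0, i.e. 24.0:1.

ratio ≈ 24.0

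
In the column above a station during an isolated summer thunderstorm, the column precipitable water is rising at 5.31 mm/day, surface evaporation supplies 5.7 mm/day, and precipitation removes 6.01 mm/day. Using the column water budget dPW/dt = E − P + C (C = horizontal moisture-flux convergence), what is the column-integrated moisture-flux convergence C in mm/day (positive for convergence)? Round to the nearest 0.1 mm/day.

C ≈ 5.6 mm/day

dPW/dt = +5.31 mm/day.
C = dPW/dt − E + P = (+5.31) − 5.7 + 6.01 = 5.6 mm/day.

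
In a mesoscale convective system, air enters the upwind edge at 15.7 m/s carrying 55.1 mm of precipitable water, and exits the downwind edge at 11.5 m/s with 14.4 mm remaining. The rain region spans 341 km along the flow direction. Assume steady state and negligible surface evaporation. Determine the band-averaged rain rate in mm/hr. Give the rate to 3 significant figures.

Column moisture flux per unit crosswind length is F = V × PW.
Inflow: F_in = 15.7 × 55.1 = 865.07 mm·m/s
Outflow: F_out = 11.5 × 14.4 = 165.6 mm·m/s
Steady-state rate R = (F_in − F_out)/L = (865.07 − 165.6) / 341000 m = 2.051e-03 mm/s.
R = 2.051e-03 × 3600 = 7.38 mm/hr.

R ≈ 7.38 mm/hr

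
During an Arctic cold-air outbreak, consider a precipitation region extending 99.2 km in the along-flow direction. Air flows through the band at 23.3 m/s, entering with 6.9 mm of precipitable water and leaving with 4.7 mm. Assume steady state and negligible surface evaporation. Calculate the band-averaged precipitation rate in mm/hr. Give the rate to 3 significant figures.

Column moisture flux per unit crosswind length is F = V × PW.
Inflow: F_in = 23.3 × 6.9 = 160.77 mm·m/s
Outflow: F_out = 23.3 × 4.7 = 109.51 mm·m/s
Steady-state rate R = (F_in − F_out)/L = (160.77 − 109.51) / 99200 m = 5.167e-04 mm/s.
R = 5.167e-04 × 3600 = 1.86 mm/hr.

R ≈ 1.86 mm/hr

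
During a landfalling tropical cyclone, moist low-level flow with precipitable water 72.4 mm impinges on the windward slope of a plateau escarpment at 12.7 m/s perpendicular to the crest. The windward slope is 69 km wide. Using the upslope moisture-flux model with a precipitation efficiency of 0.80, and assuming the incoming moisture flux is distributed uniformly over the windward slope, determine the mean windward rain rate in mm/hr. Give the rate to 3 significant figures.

R ≈ 38.4 mm/hr

Incoming column moisture flux per unit ridge length: F = V × PW = 12.7 × 72.4 = 919.48 mm·m/s.
Spread over the 69 km slope with efficiency ε = 0.80: R = ε·F/W = 0.80 × 919.48 / 69000 m = 1.066e-02 mm/s.
R = 1.066e-02 × 3600 = 38.4 mm/hr.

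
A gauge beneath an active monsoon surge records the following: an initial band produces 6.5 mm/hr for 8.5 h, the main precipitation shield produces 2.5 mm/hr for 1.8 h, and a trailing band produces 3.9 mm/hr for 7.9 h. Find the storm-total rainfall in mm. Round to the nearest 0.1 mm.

total ≈ 90.6 mm

Total = Σ Rᵢ Δtᵢ = 6.5 × 8.5 + 2.5 × 1.8 + 3.9 × 7.9
      = 55.25 + 4.5 + 30.81 = 90.6 mm.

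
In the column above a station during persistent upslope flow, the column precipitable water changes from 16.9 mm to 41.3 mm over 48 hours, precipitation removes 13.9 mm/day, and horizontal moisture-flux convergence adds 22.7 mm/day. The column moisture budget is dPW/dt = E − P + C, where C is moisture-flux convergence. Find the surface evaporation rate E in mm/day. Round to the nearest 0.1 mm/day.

dPW/dt = (41.3 − 16.9) mm / (48/24 day) = +12.200 mm/day.
E = dPW/dt + P − C = (+12.200) + 13.9 − (22.7) = 3.4 mm/day.

E ≈ 3.4 mm/day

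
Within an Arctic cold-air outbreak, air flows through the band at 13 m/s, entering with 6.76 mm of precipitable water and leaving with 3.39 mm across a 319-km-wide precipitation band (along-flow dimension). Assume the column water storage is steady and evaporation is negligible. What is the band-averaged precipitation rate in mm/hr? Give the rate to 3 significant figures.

Column moisture flux per unit crosswind length is F = V × PW.
Inflow: F_in = 13 × 6.76 = 87.88 mm·m/s
Outflow: F_out = 13 × 3.39 = 44.07 mm·m/s
Steady-state rate R = (F_in − F_out)/L = (87.88 − 44.07) / 319000 m = 1.373e-04 mm/s.
R = 1.373e-04 × 3600 = 0.494 mm/hr.

R ≈ 0.494 mm/hr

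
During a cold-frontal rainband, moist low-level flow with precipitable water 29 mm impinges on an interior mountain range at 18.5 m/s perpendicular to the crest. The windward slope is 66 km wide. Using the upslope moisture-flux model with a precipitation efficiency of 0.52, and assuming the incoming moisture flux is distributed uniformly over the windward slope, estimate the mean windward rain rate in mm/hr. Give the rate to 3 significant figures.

Incoming column moisture flux per unit ridge length: F = V × PW = 18.5 × 29 = 536.5 mm·m/s.
Spread over the 66 km slope with efficiency ε = 0.52: R = ε·F/W = 0.52 × 536.5 / 66000 m = 4.227e-03 mm/s.
R = 4.227e-03 × 3600 = 15.2 mm/hr.

R ≈ 15.2 mm/hr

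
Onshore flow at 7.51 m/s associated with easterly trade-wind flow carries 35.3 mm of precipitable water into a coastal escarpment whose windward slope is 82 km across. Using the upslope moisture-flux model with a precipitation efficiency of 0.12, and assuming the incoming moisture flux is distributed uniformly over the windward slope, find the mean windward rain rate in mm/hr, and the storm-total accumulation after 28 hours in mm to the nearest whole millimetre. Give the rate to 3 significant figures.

R ≈ 1.40 mm/hr; total ≈ 39 mm

Incoming column moisture flux per unit ridge length: F = V × PW = 7.51 × 35.3 = 265.103 mm·m/s.
Spread over the 82 km slope with efficiency ε = 0.12: R = ε·F/W = 0.12 × 265.103 / 82000 m = 3.880e-04 mm/s.
R = 3.880e-04 × 3600 = 1.40 mm/hr.
Over 28 h: total = 1.40 × 28 = 39.2 ≈ 39 mm.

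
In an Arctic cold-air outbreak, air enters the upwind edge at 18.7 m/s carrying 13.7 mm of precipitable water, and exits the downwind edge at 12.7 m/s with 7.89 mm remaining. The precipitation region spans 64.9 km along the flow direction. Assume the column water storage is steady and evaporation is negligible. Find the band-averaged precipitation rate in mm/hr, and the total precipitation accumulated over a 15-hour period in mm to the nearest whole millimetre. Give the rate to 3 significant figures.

Column moisture flux per unit crosswind length is F = V × PW.
Inflow: F_in = 18.7 × 13.7 = 256.19 mm·m/s
Outflow: F_out = 12.7 × 7.89 = 100.203 mm·m/s
Steady-state rate R = (F_in − F_out)/L = (256.19 − 100.203) / 64900 m = 2.403e-03 mm/s.
R = 2.403e-03 × 3600 = 8.65 mm/hr.
Over 15 h: total = 8.65 × 15 = 129.75 ≈ 130 mm.

R ≈ 8.65 mm/hr; total ≈ 130 mm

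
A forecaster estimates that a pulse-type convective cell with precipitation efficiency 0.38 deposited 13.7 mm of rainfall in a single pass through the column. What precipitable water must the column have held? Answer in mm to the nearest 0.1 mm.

PW = rainfall / ε = 13.7 / 0.38 = 36.1 mm.

PW ≈ 36.1 mm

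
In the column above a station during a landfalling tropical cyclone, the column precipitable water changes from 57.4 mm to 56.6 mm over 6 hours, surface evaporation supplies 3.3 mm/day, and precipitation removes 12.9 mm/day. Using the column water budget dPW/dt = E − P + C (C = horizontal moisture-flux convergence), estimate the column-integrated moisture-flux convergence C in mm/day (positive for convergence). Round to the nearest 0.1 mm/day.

C ≈ 6.4 mm/day

dPW/dt = (56.6 − 57.4) mm / (6/24 day) = -3.200 mm/day.
C = dPW/dt − E + P = (-3.200) − 3.3 + 12.9 = 6.4 mm/day.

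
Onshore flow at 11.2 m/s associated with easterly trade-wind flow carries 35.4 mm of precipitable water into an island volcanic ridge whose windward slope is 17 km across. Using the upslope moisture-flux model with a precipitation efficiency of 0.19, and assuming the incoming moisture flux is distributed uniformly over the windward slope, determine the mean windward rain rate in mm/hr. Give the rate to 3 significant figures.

R ≈ 16.0 mm/hr

Incoming column moisture flux per unit ridge length: F = V × PW = 11.2 × 35.4 = 396.48 mm·m/s.
Spread over the 17 km slope with efficiency ε = 0.19: R = ε·F/W = 0.19 × 396.48 / 17000 m = 4.431e-03 mm/s.
R = 4.431e-03 × 3600 = 16.0 mm/hr.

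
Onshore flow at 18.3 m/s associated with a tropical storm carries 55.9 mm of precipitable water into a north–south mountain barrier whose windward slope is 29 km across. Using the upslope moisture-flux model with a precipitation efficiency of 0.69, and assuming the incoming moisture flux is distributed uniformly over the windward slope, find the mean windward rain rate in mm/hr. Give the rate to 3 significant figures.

Incoming column moisture flux per unit ridge length: F = V × PW = 18.3 × 55.9 = 1022.97 mm·m/s.
Spread over the 29 km slope with efficiency ε = 0.69: R = ε·F/W = 0.69 × 1022.97 / 29000 m = 2.434e-02 mm/s.
R = 2.434e-02 × 3600 = 87.6 mm/hr.

R ≈ 87.6 mm/hr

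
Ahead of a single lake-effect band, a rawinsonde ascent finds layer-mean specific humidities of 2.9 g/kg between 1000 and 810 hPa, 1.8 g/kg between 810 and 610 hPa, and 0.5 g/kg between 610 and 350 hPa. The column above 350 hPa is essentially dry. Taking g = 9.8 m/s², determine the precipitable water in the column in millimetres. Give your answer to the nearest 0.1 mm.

Precipitable water is the column-integrated vapour mass per unit area: PW = (1/g) Σ q̄ Δp, with q in kg/kg and Δp in Pa (1 kg/m² of water = 1 mm).
Layer 1000–810 hPa: Δp = 190 hPa = 19000 Pa, q̄ = 0.0029 kg/kg → 0.0029 × 19000 / 9.8 = 5.62 mm
Layer 810–610 hPa: Δp = 200 hPa = 20000 Pa, q̄ = 0.0018 kg/kg → 0.0018 × 20000 / 9.8 = 3.67 mm
Layer 610–350 hPa: Δp = 260 hPa = 26000 Pa, q̄ = 0.0005 kg/kg → 0.0005 × 26000 / 9.8 = 1.33 mm
PW = 5.62 + 3.67 + 1.33 = 10.62 ≈ 10.6 mm.

PW ≈ 10.6 mm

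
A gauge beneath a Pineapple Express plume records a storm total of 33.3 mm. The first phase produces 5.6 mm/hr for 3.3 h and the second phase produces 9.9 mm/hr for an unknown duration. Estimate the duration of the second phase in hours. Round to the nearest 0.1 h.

Known phases: 5.6 × 3.3 = 18.48 mm.
Remaining depth = 33.3 − 18.48 = 14.82 mm.
Duration = 14.82 / 9.9 = 1.5 h.

duration ≈ 1.5 h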